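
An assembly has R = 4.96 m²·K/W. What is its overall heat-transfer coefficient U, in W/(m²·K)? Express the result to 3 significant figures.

U = 1/R = 1/4.96 = 0.2016

0.202 W/(m²·K)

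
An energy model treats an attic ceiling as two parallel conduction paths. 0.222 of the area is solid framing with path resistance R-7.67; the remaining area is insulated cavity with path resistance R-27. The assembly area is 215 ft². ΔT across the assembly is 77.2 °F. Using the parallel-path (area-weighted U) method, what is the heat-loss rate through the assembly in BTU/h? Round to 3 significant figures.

U_eff = 0.778/27 + 0.222/7.67 = 0.02881 + 0.02894 = 0.05776
R_eff = 1/U_eff = 17.31 ft²·°F·h/BTU
Q = 215 × 77.2 / 17.31 = 958.7 BTU/h

959 BTU/h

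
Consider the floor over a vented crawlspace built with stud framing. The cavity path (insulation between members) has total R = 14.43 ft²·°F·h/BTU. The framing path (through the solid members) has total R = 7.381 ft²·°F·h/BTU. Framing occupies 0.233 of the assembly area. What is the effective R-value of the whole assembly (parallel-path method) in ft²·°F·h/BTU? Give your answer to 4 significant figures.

U_eff = 0.767/14.43 + 0.233/7.381 = 0.053153 + 0.031568 = 0.084721
R_eff = 1/U_eff = 11.803 ft²·°F·h/BTU

11.80 ft²·°F·h/BTU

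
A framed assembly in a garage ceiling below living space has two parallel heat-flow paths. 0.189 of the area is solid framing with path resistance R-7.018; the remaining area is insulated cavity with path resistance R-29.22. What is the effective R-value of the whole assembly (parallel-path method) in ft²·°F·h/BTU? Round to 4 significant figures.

U_eff = 0.811/29.22 + 0.189/7.018 = 0.027755 + 0.026931 = 0.054686
R_eff = 1/U_eff = 18.286 ft²·°F·h/BTU

18.29 ft²·°F·h/BTU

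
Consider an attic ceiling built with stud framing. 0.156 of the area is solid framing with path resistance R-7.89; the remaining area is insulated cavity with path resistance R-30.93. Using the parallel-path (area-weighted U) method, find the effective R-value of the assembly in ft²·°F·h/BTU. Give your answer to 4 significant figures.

U_eff = 0.844/30.93 + 0.156/7.89 = 0.027287 + 0.019772 = 0.047059
R_eff = 1/U_eff = 21.25 ft²·°F·h/BTU

21.25 ft²·°F·h/BTU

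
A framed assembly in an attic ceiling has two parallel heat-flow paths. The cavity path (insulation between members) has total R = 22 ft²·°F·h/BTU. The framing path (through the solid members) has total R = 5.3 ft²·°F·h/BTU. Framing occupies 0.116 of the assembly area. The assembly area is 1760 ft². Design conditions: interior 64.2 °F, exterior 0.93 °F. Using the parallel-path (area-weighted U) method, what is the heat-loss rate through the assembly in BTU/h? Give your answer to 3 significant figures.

6910 BTU/h

U_eff = 0.884/22 + 0.116/5.3 = 0.04018 + 0.02189 = 0.06207
R_eff = 1/U_eff = 16.11 ft²·°F·h/BTU
Q = 1760 × (64.2 − 0.93) / 16.11 = 6912 BTU/h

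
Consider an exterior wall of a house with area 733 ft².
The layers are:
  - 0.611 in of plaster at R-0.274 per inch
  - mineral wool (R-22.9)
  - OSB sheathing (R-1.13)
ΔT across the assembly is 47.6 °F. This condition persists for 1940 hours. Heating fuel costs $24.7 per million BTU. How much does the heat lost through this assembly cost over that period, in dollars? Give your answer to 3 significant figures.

0.611 × 0.274 = 0.1674
R_total = 0.1674 + 22.9 + 1.13 = 24.2 ft²·°F·h/BTU
Q = 733 × 47.6 / 24.2 = 1442 BTU/h
E = 1442 × 1940 = 2797000 BTU
Cost = 2797000/10⁶ × 24.7 = $69.09

69.1 dollars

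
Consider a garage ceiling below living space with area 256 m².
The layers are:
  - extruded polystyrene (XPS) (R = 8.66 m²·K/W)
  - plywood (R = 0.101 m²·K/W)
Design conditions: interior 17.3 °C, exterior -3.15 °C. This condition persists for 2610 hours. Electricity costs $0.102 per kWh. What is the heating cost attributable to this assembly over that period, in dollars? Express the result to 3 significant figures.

R_total = 8.66 + 0.101 = 8.761 m²·K/W
Q = 256 × (17.3 − (-3.15)) / 8.761 = 597.6 W
E = 597.6 W × 2610 h / 1000 = 1560 kWh
Cost = 1560 × 0.102 = $159.1

159 dollars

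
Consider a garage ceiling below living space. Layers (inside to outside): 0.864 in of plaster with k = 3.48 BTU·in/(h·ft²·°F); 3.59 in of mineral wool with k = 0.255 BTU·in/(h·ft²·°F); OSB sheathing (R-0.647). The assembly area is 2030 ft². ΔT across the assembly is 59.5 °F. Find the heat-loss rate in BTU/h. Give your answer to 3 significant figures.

8070 BTU/h

0.864/3.48 = 0.2483
3.59/0.255 = 14.08
R_total = 0.2483 + 14.08 + 0.647 = 14.97 ft²·°F·h/BTU
Q = A·ΔT/R = 2030 × 59.5 / 14.97 = 8066 BTU/h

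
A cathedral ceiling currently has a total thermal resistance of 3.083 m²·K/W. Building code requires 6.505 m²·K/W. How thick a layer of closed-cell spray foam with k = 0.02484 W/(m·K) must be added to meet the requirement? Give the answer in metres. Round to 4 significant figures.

ΔR = 6.505 − 3.083 = 3.422 m²·K/W
L = ΔR × k = 3.422 × 0.02484 = 0.085002 m

0.08500 m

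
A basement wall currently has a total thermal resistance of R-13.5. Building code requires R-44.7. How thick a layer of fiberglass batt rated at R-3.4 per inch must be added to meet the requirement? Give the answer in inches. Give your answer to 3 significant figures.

9.18 in

ΔR = 44.7 − 13.5 = 31.2 ft²·°F·h/BTU
L = ΔR / (R/in) = 31.2/3.4 = 9.176 in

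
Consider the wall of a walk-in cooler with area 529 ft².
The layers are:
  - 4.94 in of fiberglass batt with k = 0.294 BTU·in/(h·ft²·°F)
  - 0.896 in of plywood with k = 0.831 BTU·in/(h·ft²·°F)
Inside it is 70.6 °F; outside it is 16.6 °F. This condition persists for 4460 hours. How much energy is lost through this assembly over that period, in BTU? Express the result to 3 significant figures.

4.94/0.294 = 16.8
0.896/0.831 = 1.078
R_total = 16.8 + 1.078 = 17.88 ft²·°F·h/BTU
Q = 529 × (70.6 − 16.6) / 17.88 = 1598 BTU/h
E = 1598 × 4460 = 7125000 BTU

7130000 BTU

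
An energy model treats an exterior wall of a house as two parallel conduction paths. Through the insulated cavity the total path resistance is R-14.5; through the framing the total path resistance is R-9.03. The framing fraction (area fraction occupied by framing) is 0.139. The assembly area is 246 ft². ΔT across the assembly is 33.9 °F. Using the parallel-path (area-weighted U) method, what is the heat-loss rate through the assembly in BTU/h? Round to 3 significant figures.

624 BTU/h

U_eff = 0.861/14.5 + 0.139/9.03 = 0.05938 + 0.01539 = 0.07477
R_eff = 1/U_eff = 13.37 ft²·°F·h/BTU
Q = 246 × 33.9 / 13.37 = 623.6 BTU/h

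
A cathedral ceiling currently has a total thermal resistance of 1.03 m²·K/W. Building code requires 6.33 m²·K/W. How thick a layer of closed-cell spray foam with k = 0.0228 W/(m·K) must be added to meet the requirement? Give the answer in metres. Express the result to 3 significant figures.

ΔR = 6.33 − 1.03 = 5.3 m²·K/W
L = ΔR × k = 5.3 × 0.0228 = 0.1208 m

0.121 m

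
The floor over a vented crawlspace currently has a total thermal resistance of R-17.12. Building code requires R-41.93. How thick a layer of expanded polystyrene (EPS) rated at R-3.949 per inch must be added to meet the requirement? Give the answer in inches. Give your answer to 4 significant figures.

ΔR = 41.93 − 17.12 = 24.81 ft²·°F·h/BTU
L = ΔR / (R/in) = 24.81/3.949 = 6.2826 in

6.283 in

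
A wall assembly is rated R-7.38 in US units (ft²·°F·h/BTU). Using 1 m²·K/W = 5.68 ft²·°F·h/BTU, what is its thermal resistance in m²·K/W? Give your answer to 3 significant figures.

R_SI = 7.38/5.68 = 1.299

1.30 m²·K/W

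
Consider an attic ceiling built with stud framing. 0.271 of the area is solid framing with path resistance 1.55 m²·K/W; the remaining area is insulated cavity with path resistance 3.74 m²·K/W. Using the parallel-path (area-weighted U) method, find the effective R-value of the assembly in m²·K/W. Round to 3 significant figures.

2.70 m²·K/W

U_eff = 0.729/3.74 + 0.271/1.55 = 0.1949 + 0.1748 = 0.3698
R_eff = 1/U_eff = 2.704 m²·K/W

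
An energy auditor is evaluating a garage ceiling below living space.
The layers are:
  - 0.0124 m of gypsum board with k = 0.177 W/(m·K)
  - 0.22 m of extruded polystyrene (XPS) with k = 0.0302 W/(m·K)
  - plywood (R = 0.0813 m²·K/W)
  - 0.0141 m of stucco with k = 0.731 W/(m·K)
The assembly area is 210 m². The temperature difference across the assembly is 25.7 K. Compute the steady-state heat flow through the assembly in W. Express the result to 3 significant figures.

724 W

0.0124/0.177 = 0.07006
0.22/0.0302 = 7.285
0.0141/0.731 = 0.01929
R_total = 0.07006 + 7.285 + 0.0813 + 0.01929 = 7.455 m²·K/W
Q = A·ΔT/R = 210 × 25.7 / 7.455 = 723.9 W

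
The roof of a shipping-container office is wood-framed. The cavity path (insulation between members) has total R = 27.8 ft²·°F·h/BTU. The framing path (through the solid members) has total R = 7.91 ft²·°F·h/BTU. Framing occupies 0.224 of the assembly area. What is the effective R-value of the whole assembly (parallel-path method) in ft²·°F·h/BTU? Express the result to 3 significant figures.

U_eff = 0.776/27.8 + 0.224/7.91 = 0.02791 + 0.02832 = 0.05623
R_eff = 1/U_eff = 17.78 ft²·°F·h/BTU

17.8 ft²·°F·h/BTU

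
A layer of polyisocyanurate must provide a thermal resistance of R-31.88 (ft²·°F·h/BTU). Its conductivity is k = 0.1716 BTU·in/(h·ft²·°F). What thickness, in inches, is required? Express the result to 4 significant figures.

L = R × k = 31.88 × 0.1716 = 5.4706 in

5.471 in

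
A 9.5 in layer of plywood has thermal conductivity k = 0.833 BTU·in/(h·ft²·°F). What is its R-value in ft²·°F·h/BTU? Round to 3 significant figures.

11.4 ft²·°F·h/BTU

R = L/k = 9.5/0.833 = 11.4 ft²·°F·h/BTU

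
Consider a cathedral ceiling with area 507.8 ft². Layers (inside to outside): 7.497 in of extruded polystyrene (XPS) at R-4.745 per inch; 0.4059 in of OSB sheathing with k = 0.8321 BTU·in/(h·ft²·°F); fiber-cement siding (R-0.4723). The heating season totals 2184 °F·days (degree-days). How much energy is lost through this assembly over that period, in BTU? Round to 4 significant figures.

7.497 × 4.745 = 35.573
0.4059/0.8321 = 0.4878
R_total = 35.573 + 0.4878 + 0.4723 = 36.533 ft²·°F·h/BTU
E = A × HDD × 24 / R = 507.8 × 2184 × 24 / 36.533 = 728560 BTU

728600 BTU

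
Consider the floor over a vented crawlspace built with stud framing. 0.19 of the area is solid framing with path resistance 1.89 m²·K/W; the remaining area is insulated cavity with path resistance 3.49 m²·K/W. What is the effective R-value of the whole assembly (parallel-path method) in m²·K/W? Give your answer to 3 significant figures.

3.01 m²·K/W

U_eff = 0.81/3.49 + 0.19/1.89 = 0.2321 + 0.1005 = 0.3326
R_eff = 1/U_eff = 3.006 m²·K/W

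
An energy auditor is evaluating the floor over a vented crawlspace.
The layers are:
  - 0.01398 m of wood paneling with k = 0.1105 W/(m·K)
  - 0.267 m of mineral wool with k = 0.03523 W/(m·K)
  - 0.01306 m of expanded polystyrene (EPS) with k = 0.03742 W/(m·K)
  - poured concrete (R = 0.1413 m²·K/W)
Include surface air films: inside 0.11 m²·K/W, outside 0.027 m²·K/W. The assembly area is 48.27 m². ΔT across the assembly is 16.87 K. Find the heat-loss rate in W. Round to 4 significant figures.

0.01398/0.1105 = 0.12652
0.267/0.03523 = 7.5788
0.01306/0.03742 = 0.34901
R_total = 0.11 + 0.12652 + 7.5788 + 0.34901 + 0.1413 + 0.027 = 8.3326 m²·K/W
Q = A·ΔT/R = 48.27 × 16.87 / 8.3326 = 97.726 W

97.73 W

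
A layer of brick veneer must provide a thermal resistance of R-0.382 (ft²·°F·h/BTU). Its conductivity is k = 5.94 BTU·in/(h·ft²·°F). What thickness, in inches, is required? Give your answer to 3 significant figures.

2.27 in

L = R × k = 0.382 × 5.94 = 2.269 in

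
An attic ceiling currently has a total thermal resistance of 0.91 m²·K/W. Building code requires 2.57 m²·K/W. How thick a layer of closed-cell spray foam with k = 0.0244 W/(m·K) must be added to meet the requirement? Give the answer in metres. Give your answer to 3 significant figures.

0.0405 m

ΔR = 2.57 − 0.91 = 1.66 m²·K/W
L = ΔR × k = 1.66 × 0.0244 = 0.0405 m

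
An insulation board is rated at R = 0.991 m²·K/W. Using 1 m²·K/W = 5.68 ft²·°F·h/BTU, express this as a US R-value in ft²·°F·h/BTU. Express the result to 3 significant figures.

5.63 ft²·°F·h/BTU

R_US = 0.991 × 5.68 = 5.629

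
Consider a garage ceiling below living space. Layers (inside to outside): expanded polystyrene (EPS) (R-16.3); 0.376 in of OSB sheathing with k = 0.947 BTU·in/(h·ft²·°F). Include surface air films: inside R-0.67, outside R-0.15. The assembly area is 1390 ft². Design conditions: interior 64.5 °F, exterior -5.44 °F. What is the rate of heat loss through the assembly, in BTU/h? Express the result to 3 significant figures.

5550 BTU/h

0.376/0.947 = 0.397
R_total = 0.67 + 16.3 + 0.397 + 0.15 = 17.52 ft²·°F·h/BTU
Q = A·ΔT/R = 1390 × (64.5 − (-5.44)) / 17.52 = 5550 BTU/h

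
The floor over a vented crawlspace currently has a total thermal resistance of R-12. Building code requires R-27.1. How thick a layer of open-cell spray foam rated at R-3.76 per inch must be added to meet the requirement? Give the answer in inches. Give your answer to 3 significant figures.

ΔR = 27.1 − 12 = 15.1 ft²·°F·h/BTU
L = ΔR / (R/in) = 15.1/3.76 = 4.016 in

4.02 in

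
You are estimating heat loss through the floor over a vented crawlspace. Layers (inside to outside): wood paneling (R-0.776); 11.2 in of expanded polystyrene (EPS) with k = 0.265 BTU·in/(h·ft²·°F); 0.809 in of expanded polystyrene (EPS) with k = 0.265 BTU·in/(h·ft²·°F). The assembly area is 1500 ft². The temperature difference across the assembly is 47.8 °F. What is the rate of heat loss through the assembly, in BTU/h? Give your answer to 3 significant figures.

11.2/0.265 = 42.26
0.809/0.265 = 3.053
R_total = 0.776 + 42.26 + 3.053 = 46.09 ft²·°F·h/BTU
Q = A·ΔT/R = 1500 × 47.8 / 46.09 = 1556 BTU/h

1560 BTU/h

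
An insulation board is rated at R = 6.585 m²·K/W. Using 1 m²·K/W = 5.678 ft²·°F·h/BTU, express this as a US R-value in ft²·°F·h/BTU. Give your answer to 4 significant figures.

37.39 ft²·°F·h/BTU

R_US = 6.585 × 5.678 = 37.39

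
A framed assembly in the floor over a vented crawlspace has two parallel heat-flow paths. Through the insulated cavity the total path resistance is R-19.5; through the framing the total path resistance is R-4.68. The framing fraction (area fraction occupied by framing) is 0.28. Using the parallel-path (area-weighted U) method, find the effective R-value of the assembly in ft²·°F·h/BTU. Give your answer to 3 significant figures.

10.3 ft²·°F·h/BTU

U_eff = 0.72/19.5 + 0.28/4.68 = 0.03692 + 0.05983 = 0.09675
R_eff = 1/U_eff = 10.34 ft²·°F·h/BTU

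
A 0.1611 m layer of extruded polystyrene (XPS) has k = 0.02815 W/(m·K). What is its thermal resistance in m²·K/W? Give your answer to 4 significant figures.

R = L/k = 0.1611/0.02815 = 5.7229 m²·K/W

5.723 m²·K/W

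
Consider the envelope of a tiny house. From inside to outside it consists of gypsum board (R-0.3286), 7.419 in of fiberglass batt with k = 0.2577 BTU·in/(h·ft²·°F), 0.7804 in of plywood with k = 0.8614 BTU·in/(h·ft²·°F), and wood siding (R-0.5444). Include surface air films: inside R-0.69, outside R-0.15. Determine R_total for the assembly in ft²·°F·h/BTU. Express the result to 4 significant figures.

7.419/0.2577 = 28.789
0.7804/0.8614 = 0.90597
R_total = 0.69 + 0.3286 + 28.789 + 0.90597 + 0.5444 + 0.15 = 31.408 ft²·°F·h/BTU

31.41 ft²·°F·h/BTU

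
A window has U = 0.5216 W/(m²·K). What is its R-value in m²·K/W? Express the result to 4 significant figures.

R = 1/U = 1/0.5216 = 1.9172

1.917 m²·K/W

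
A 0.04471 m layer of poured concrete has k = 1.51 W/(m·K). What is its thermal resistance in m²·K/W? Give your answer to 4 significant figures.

R = L/k = 0.04471/1.51 = 0.029609 m²·K/W

0.02961 m²·K/W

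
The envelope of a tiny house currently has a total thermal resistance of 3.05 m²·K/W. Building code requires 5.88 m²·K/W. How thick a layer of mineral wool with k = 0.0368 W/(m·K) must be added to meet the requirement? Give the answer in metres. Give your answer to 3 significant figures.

0.104 m

ΔR = 5.88 − 3.05 = 2.83 m²·K/W
L = ΔR × k = 2.83 × 0.0368 = 0.1041 m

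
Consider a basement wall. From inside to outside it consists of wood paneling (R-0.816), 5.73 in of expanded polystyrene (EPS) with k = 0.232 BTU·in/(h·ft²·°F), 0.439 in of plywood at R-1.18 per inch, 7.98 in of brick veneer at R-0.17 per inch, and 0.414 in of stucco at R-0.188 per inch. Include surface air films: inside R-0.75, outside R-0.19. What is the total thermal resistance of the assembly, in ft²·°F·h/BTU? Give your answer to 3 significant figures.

5.73/0.232 = 24.7
0.439 × 1.18 = 0.518
7.98 × 0.17 = 1.357
0.414 × 0.188 = 0.07783
R_total = 0.75 + 0.816 + 24.7 + 0.518 + 1.357 + 0.07783 + 0.19 = 28.41 ft²·°F·h/BTU

28.4 ft²·°F·h/BTU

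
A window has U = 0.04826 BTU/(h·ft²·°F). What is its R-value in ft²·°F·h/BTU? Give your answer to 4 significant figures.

20.72 ft²·°F·h/BTU

R = 1/U = 1/0.04826 = 20.721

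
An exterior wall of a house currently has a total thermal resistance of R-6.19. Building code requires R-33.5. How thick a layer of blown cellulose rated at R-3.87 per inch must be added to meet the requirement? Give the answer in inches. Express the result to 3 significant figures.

7.06 in

ΔR = 33.5 − 6.19 = 27.31 ft²·°F·h/BTU
L = ΔR / (R/in) = 27.31/3.87 = 7.057 in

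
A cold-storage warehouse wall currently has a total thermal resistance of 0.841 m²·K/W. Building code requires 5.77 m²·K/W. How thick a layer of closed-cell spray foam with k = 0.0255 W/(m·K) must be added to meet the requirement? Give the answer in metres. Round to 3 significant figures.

0.126 m

ΔR = 5.77 − 0.841 = 4.929 m²·K/W
L = ΔR × k = 4.929 × 0.0255 = 0.1257 m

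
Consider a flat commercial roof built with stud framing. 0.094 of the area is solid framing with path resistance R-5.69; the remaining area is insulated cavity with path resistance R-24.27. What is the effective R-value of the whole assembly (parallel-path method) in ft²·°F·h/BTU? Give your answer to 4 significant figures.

18.57 ft²·°F·h/BTU

U_eff = 0.906/24.27 + 0.094/5.69 = 0.03733 + 0.01652 = 0.05385
R_eff = 1/U_eff = 18.57 ft²·°F·h/BTU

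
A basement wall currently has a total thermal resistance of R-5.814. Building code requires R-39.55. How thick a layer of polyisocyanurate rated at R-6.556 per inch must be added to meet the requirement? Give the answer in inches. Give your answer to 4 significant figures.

ΔR = 39.55 − 5.814 = 33.736 ft²·°F·h/BTU
L = ΔR / (R/in) = 33.736/6.556 = 5.1458 in

5.146 in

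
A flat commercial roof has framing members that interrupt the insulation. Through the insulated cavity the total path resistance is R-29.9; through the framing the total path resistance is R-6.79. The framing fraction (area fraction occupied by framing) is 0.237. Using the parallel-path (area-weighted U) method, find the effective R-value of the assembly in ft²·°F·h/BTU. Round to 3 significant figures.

U_eff = 0.763/29.9 + 0.237/6.79 = 0.02552 + 0.0349 = 0.06042
R_eff = 1/U_eff = 16.55 ft²·°F·h/BTU

16.6 ft²·°F·h/BTU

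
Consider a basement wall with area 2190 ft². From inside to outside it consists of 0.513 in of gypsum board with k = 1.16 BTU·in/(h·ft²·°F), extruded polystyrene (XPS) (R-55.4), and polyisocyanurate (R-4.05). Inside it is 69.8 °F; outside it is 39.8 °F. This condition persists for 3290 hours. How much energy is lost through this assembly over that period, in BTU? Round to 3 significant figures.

0.513/1.16 = 0.4422
R_total = 0.4422 + 55.4 + 4.05 = 59.89 ft²·°F·h/BTU
Q = 2190 × (69.8 − 39.8) / 59.89 = 1097 BTU/h
E = 1097 × 3290 = 3609000 BTU

3610000 BTU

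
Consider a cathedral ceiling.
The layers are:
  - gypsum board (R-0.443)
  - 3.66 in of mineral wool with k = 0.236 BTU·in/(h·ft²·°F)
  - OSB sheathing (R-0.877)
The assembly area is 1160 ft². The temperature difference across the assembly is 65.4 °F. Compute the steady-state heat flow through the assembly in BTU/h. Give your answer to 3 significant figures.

3.66/0.236 = 15.51
R_total = 0.443 + 15.51 + 0.877 = 16.83 ft²·°F·h/BTU
Q = A·ΔT/R = 1160 × 65.4 / 16.83 = 4508 BTU/h

4510 BTU/h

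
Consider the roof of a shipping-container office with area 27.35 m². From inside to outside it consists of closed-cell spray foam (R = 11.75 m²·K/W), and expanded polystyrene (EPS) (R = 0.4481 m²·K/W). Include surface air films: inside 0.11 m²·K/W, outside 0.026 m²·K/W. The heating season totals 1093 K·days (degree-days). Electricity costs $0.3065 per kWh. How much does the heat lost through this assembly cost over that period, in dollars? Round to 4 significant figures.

17.83 dollars

R_total = 0.11 + 11.75 + 0.4481 + 0.026 = 12.334 m²·K/W
E = A × HDD × 24 / R / 1000 = 27.35 × 1093 × 24 / 12.334 / 1000 = 58.168 kWh
Cost = 58.168 × 0.3065 = $17.828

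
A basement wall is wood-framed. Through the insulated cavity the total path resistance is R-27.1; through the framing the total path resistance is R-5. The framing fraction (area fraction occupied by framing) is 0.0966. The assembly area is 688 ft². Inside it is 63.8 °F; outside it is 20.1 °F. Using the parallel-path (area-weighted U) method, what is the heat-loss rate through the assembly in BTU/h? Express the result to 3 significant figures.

1580 BTU/h

U_eff = 0.9034/27.1 + 0.0966/5 = 0.03334 + 0.01932 = 0.05266
R_eff = 1/U_eff = 18.99 ft²·°F·h/BTU
Q = 688 × (63.8 − 20.1) / 18.99 = 1583 BTU/h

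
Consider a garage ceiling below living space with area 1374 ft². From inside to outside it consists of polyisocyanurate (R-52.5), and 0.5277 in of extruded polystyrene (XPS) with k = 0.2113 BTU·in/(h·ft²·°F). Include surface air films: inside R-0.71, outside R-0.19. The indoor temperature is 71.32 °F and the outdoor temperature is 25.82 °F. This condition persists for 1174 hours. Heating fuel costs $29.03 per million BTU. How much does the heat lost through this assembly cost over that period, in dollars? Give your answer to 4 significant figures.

0.5277/0.2113 = 2.4974
R_total = 0.71 + 52.5 + 2.4974 + 0.19 = 55.897 ft²·°F·h/BTU
Q = 1374 × (71.32 − 25.82) / 55.897 = 1118.4 BTU/h
E = 1118.4 × 1174 = 1313000 BTU
Cost = 1313000/10⁶ × 29.03 = $38.117

38.12 dollars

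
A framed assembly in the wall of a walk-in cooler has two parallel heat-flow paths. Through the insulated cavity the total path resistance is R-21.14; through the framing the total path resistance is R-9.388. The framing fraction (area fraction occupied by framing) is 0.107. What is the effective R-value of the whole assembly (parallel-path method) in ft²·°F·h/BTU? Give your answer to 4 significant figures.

18.64 ft²·°F·h/BTU

U_eff = 0.893/21.14 + 0.107/9.388 = 0.042242 + 0.011398 = 0.05364
R_eff = 1/U_eff = 18.643 ft²·°F·h/BTU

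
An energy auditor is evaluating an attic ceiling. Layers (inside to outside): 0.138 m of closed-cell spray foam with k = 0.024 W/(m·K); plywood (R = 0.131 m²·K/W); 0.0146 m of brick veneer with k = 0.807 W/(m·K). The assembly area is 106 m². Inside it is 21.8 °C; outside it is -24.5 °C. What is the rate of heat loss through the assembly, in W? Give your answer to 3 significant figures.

0.138/0.024 = 5.75
0.0146/0.807 = 0.01809
R_total = 5.75 + 0.131 + 0.01809 = 5.899 m²·K/W
Q = A·ΔT/R = 106 × (21.8 − (-24.5)) / 5.899 = 832 W

832 W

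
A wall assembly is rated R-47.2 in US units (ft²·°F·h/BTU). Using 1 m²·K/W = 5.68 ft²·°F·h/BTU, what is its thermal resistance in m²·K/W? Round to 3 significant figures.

R_SI = 47.2/5.68 = 8.31

8.31 m²·K/W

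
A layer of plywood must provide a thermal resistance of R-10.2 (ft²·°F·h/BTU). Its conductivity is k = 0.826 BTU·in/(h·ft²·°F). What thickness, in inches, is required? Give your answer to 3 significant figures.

8.43 in

L = R × k = 10.2 × 0.826 = 8.425 in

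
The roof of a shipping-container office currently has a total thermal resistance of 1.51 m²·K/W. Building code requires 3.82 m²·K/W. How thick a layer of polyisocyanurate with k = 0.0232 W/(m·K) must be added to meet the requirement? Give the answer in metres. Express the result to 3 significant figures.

0.0536 m

ΔR = 3.82 − 1.51 = 2.31 m²·K/W
L = ΔR × k = 2.31 × 0.0232 = 0.05359 m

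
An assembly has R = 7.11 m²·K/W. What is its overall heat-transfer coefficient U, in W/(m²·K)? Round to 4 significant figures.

0.1406 W/(m²·K)

U = 1/R = 1/7.11 = 0.14065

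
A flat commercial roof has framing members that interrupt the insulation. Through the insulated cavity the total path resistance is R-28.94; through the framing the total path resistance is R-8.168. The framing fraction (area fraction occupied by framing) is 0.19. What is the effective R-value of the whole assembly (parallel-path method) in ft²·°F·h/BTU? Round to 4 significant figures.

U_eff = 0.81/28.94 + 0.19/8.168 = 0.027989 + 0.023262 = 0.05125
R_eff = 1/U_eff = 19.512 ft²·°F·h/BTU

19.51 ft²·°F·h/BTU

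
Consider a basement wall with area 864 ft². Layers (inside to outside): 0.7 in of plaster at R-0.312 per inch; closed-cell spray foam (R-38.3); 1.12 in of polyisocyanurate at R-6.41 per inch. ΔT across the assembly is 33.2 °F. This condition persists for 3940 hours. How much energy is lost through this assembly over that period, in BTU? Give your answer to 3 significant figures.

2470000 BTU

0.7 × 0.312 = 0.2184
1.12 × 6.41 = 7.179
R_total = 0.2184 + 38.3 + 7.179 = 45.7 ft²·°F·h/BTU
Q = 864 × 33.2 / 45.7 = 627.7 BTU/h
E = 627.7 × 3940 = 2473000 BTU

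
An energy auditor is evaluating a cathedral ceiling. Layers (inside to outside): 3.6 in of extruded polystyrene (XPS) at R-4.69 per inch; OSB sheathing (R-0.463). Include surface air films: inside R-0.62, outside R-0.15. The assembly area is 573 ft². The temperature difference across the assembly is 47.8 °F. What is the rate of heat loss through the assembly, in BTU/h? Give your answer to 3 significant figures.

3.6 × 4.69 = 16.88
R_total = 0.62 + 16.88 + 0.463 + 0.15 = 18.12 ft²·°F·h/BTU
Q = A·ΔT/R = 573 × 47.8 / 18.12 = 1512 BTU/h

1510 BTU/h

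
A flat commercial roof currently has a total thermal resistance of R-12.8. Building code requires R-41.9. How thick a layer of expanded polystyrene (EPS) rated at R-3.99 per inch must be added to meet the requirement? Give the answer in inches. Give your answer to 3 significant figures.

7.29 in

ΔR = 41.9 − 12.8 = 29.1 ft²·°F·h/BTU
L = ΔR / (R/in) = 29.1/3.99 = 7.293 in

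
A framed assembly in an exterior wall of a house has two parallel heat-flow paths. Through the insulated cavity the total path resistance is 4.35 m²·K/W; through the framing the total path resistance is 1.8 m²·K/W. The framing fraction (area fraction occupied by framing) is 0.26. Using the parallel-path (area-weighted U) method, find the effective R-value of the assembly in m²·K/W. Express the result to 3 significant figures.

3.18 m²·K/W

U_eff = 0.74/4.35 + 0.26/1.8 = 0.1701 + 0.1444 = 0.3146
R_eff = 1/U_eff = 3.179 m²·K/W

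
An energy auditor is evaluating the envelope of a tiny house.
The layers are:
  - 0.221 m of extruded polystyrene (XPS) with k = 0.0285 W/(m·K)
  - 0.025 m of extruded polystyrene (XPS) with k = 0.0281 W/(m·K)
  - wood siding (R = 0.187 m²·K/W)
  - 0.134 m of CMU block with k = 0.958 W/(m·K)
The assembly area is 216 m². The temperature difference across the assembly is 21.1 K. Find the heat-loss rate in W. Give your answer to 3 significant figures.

508 W

0.221/0.0285 = 7.754
0.025/0.0281 = 0.8897
0.134/0.958 = 0.1399
R_total = 7.754 + 0.8897 + 0.187 + 0.1399 = 8.971 m²·K/W
Q = A·ΔT/R = 216 × 21.1 / 8.971 = 508 W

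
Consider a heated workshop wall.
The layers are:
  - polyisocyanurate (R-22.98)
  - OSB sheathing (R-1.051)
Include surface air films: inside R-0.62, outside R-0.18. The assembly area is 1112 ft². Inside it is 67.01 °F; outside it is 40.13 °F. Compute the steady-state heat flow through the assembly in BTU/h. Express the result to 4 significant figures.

R_total = 0.62 + 22.98 + 1.051 + 0.18 = 24.831 ft²·°F·h/BTU
Q = A·ΔT/R = 1112 × (67.01 − 40.13) / 24.831 = 1203.8 BTU/h

1204 BTU/h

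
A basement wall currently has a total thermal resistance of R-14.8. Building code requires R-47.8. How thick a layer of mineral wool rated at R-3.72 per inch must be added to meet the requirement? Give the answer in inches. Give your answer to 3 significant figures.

8.87 in

ΔR = 47.8 − 14.8 = 33 ft²·°F·h/BTU
L = ΔR / (R/in) = 33/3.72 = 8.871 in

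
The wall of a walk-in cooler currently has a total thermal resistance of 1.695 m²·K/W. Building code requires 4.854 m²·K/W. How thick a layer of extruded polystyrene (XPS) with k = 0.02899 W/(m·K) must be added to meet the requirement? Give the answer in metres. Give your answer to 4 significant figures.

ΔR = 4.854 − 1.695 = 3.159 m²·K/W
L = ΔR × k = 3.159 × 0.02899 = 0.091579 m

0.09158 m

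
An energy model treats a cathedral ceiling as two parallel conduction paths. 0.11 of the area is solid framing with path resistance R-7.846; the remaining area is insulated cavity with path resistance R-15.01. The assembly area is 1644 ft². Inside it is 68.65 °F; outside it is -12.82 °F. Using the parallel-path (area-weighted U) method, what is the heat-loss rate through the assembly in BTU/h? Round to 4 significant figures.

U_eff = 0.89/15.01 + 0.11/7.846 = 0.059294 + 0.01402 = 0.073314
R_eff = 1/U_eff = 13.64 ft²·°F·h/BTU
Q = 1644 × (68.65 − (-12.82)) / 13.64 = 9819.4 BTU/h

9819 BTU/h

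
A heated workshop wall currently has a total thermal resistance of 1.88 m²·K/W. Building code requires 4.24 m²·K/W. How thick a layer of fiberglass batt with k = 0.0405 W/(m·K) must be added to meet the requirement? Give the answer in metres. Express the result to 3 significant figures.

ΔR = 4.24 − 1.88 = 2.36 m²·K/W
L = ΔR × k = 2.36 × 0.0405 = 0.09558 m

0.0956 m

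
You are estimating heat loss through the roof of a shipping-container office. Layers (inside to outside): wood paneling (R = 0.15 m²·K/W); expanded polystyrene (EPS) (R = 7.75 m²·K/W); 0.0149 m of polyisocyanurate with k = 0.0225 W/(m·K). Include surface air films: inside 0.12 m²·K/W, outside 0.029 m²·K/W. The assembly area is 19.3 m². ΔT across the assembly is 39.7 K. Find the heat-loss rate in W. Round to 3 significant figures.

0.0149/0.0225 = 0.6622
R_total = 0.12 + 0.15 + 7.75 + 0.6622 + 0.029 = 8.711 m²·K/W
Q = A·ΔT/R = 19.3 × 39.7 / 8.711 = 87.96 W

88.0 W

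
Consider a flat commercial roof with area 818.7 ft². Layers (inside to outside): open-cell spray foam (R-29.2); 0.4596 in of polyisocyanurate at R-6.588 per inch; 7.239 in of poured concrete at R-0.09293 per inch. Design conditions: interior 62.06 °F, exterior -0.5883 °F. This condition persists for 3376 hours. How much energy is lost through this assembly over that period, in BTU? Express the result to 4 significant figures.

5263000 BTU

0.4596 × 6.588 = 3.0278
7.239 × 0.09293 = 0.67272
R_total = 29.2 + 3.0278 + 0.67272 = 32.901 ft²·°F·h/BTU
Q = 818.7 × (62.06 − (-0.5883)) / 32.901 = 1558.9 BTU/h
E = 1558.9 × 3376 = 5263000 BTU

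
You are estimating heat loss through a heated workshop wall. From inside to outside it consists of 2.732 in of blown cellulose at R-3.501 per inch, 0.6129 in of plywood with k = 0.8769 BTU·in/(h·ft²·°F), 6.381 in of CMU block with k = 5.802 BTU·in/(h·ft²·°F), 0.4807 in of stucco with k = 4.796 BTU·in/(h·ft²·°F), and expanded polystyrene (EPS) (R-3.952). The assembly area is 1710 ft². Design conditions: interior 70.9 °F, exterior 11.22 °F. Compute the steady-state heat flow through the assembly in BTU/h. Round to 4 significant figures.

6620 BTU/h

2.732 × 3.501 = 9.5647
0.6129/0.8769 = 0.69894
6.381/5.802 = 1.0998
0.4807/4.796 = 0.10023
R_total = 9.5647 + 0.69894 + 1.0998 + 0.10023 + 3.952 = 15.416 ft²·°F·h/BTU
Q = A·ΔT/R = 1710 × (70.9 − 11.22) / 15.416 = 6620.1 BTU/h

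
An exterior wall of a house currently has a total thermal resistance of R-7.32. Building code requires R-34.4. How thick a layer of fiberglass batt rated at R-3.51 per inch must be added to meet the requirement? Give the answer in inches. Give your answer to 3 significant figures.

ΔR = 34.4 − 7.32 = 27.08 ft²·°F·h/BTU
L = ΔR / (R/in) = 27.08/3.51 = 7.715 in

7.72 in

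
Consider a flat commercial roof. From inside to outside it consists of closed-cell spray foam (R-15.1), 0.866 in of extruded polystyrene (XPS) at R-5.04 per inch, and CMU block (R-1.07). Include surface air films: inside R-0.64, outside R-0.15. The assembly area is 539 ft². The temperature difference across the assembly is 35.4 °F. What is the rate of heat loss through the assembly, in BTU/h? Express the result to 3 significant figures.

0.866 × 5.04 = 4.365
R_total = 0.64 + 15.1 + 4.365 + 1.07 + 0.15 = 21.32 ft²·°F·h/BTU
Q = A·ΔT/R = 539 × 35.4 / 21.32 = 894.8 BTU/h

895 BTU/h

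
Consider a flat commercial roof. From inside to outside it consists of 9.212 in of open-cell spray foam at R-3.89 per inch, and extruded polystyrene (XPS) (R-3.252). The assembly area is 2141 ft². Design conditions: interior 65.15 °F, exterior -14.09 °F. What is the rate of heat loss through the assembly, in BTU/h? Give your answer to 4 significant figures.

9.212 × 3.89 = 35.835
R_total = 35.835 + 3.252 = 39.087 ft²·°F·h/BTU
Q = A·ΔT/R = 2141 × (65.15 − (-14.09)) / 39.087 = 4340.4 BTU/h

4340 BTU/h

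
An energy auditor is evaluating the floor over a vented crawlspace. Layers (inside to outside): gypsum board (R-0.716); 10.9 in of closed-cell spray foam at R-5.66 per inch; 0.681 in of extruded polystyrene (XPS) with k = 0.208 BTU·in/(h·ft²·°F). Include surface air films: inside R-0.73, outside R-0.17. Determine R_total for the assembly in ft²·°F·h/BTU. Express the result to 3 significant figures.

66.6 ft²·°F·h/BTU

10.9 × 5.66 = 61.69
0.681/0.208 = 3.274
R_total = 0.73 + 0.716 + 61.69 + 3.274 + 0.17 = 66.58 ft²·°F·h/BTU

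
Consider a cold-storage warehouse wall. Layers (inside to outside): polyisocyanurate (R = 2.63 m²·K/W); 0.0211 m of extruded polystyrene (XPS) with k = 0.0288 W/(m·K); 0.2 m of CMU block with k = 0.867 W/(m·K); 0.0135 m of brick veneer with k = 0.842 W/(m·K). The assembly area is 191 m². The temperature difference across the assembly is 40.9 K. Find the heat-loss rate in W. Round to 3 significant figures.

0.0211/0.0288 = 0.7326
0.2/0.867 = 0.2307
0.0135/0.842 = 0.01603
R_total = 2.63 + 0.7326 + 0.2307 + 0.01603 = 3.609 m²·K/W
Q = A·ΔT/R = 191 × 40.9 / 3.609 = 2164 W

2160 W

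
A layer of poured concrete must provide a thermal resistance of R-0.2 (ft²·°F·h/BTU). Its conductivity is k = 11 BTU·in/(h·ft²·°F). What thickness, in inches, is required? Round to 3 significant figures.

L = R × k = 0.2 × 11 = 2.2 in

2.20 in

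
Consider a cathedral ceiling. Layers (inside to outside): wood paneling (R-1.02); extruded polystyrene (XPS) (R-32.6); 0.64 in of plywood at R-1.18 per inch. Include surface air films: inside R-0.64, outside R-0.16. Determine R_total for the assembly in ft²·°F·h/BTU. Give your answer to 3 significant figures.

35.2 ft²·°F·h/BTU

0.64 × 1.18 = 0.7552
R_total = 0.64 + 1.02 + 32.6 + 0.7552 + 0.16 = 35.18 ft²·°F·h/BTU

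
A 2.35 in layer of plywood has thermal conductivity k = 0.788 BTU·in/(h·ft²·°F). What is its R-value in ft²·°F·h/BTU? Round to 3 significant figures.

2.98 ft²·°F·h/BTU

R = L/k = 2.35/0.788 = 2.982 ft²·°F·h/BTU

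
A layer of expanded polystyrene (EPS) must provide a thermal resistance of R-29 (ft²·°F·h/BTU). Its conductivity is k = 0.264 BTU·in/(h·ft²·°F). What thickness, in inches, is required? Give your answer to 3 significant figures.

L = R × k = 29 × 0.264 = 7.656 in

7.66 in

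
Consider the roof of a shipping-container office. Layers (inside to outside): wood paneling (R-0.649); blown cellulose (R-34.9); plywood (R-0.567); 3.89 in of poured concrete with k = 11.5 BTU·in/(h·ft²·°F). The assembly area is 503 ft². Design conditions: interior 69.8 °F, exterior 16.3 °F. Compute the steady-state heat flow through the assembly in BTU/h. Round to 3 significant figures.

738 BTU/h

3.89/11.5 = 0.3383
R_total = 0.649 + 34.9 + 0.567 + 0.3383 = 36.45 ft²·°F·h/BTU
Q = A·ΔT/R = 503 × (69.8 − 16.3) / 36.45 = 738.2 BTU/h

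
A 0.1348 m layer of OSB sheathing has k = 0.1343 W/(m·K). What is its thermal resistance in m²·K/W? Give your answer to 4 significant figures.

R = L/k = 0.1348/0.1343 = 1.0037 m²·K/W

1.004 m²·K/W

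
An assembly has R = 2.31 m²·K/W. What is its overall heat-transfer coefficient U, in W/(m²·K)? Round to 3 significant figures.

0.433 W/(m²·K)

U = 1/R = 1/2.31 = 0.4329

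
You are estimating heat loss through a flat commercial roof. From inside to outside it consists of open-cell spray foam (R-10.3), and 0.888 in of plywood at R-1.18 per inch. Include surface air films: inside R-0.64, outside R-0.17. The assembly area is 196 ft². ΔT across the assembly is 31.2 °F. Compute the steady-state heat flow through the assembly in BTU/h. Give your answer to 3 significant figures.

503 BTU/h

0.888 × 1.18 = 1.048
R_total = 0.64 + 10.3 + 1.048 + 0.17 = 12.16 ft²·°F·h/BTU
Q = A·ΔT/R = 196 × 31.2 / 12.16 = 503 BTU/h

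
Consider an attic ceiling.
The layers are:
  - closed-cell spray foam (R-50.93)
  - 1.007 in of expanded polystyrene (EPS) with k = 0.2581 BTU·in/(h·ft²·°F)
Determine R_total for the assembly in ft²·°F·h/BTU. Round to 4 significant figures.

54.83 ft²·°F·h/BTU

1.007/0.2581 = 3.9016
R_total = 50.93 + 3.9016 = 54.832 ft²·°F·h/BTU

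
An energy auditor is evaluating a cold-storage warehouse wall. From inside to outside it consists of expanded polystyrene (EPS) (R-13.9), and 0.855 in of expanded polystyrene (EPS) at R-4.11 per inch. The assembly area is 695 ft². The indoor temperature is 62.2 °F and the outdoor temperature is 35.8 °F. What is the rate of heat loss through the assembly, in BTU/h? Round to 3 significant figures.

0.855 × 4.11 = 3.514
R_total = 13.9 + 3.514 = 17.41 ft²·°F·h/BTU
Q = A·ΔT/R = 695 × (62.2 − 35.8) / 17.41 = 1054 BTU/h

1050 BTU/h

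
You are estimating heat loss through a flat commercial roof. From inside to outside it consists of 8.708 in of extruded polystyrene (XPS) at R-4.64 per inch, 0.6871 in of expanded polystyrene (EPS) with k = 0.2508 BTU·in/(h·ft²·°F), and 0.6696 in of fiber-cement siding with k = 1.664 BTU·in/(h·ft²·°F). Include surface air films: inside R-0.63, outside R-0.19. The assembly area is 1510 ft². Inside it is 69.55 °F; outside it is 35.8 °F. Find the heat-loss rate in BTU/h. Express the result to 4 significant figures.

8.708 × 4.64 = 40.405
0.6871/0.2508 = 2.7396
0.6696/1.664 = 0.4024
R_total = 0.63 + 40.405 + 2.7396 + 0.4024 + 0.19 = 44.367 ft²·°F·h/BTU
Q = A·ΔT/R = 1510 × (69.55 − 35.8) / 44.367 = 1148.7 BTU/h

1149 BTU/h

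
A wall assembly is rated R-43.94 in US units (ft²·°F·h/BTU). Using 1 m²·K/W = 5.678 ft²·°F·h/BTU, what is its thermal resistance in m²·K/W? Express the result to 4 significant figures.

7.739 m²·K/W

R_SI = 43.94/5.678 = 7.7386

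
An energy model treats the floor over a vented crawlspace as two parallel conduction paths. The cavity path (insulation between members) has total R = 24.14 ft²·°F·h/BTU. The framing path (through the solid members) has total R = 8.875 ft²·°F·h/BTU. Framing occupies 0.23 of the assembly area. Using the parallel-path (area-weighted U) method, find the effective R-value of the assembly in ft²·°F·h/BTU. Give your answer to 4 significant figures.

17.30 ft²·°F·h/BTU

U_eff = 0.77/24.14 + 0.23/8.875 = 0.031897 + 0.025915 = 0.057813
R_eff = 1/U_eff = 17.297 ft²·°F·h/BTU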